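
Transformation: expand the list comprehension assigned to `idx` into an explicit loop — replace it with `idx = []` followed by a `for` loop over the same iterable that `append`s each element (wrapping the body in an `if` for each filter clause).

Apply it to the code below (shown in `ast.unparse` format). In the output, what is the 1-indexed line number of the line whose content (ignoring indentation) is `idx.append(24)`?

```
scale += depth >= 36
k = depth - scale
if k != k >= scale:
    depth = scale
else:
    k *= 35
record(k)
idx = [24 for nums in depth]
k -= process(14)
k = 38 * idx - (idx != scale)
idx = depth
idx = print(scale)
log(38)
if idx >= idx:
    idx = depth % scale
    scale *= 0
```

10

Transformed code:
scale += depth >= 36
k = depth - scale
if k != k >= scale:
    depth = scale
else:
    k *= 35
record(k)
idx = []
for nums in depth:
    idx.append(24)
k -= process(14)
k = 38 * idx - (idx != scale)
idx = depth
idx = print(scale)
log(38)
if idx >= idx:
    idx = depth % scale
    scale *= 0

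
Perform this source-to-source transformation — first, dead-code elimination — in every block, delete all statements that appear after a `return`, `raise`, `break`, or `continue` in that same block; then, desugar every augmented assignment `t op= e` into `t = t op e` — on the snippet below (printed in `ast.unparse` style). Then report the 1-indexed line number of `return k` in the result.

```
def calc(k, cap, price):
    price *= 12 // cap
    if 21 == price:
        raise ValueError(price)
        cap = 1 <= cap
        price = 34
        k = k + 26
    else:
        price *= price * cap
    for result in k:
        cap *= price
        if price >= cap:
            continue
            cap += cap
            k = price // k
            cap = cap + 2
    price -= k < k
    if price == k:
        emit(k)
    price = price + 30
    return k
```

15

Transformed code:
def calc(k, cap, price):
    price = price * (12 // cap)
    if 21 == price:
        raise ValueError(price)
    else:
        price = price * (price * cap)
    for result in k:
        cap = cap * price
        if price >= cap:
            continue
    price = price - (k < k)
    if price == k:
        emit(k)
    price = price + 30
    return k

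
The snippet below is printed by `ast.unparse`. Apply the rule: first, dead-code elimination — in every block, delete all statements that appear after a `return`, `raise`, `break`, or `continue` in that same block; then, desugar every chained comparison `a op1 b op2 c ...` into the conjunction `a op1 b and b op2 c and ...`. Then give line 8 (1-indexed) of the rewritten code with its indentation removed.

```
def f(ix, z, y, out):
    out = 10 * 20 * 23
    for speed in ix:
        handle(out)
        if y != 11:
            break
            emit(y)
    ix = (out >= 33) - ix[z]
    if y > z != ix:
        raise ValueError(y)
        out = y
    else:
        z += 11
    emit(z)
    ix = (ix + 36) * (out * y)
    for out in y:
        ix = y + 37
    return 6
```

if y > z and z != ix:

Transformed code:
def f(ix, z, y, out):
    out = 10 * 20 * 23
    for speed in ix:
        handle(out)
        if y != 11:
            break
    ix = (out >= 33) - ix[z]
    if y > z and z != ix:
        raise ValueError(y)
    else:
        z += 11
    emit(z)
    ix = (ix + 36) * (out * y)
    for out in y:
        ix = y + 37
    return 6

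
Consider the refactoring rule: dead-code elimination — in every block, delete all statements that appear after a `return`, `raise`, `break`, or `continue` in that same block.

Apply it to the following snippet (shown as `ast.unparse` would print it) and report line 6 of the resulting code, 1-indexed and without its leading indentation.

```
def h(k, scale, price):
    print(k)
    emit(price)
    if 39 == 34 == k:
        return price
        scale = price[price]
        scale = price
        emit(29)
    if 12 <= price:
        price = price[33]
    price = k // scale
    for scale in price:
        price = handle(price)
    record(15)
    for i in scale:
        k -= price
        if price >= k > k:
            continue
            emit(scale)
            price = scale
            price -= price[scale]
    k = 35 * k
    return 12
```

if 12 <= price:

Transformed code:
def h(k, scale, price):
    print(k)
    emit(price)
    if 39 == 34 == k:
        return price
    if 12 <= price:
        price = price[33]
    price = k // scale
    for scale in price:
        price = handle(price)
    record(15)
    for i in scale:
        k -= price
        if price >= k > k:
            continue
    k = 35 * k
    return 12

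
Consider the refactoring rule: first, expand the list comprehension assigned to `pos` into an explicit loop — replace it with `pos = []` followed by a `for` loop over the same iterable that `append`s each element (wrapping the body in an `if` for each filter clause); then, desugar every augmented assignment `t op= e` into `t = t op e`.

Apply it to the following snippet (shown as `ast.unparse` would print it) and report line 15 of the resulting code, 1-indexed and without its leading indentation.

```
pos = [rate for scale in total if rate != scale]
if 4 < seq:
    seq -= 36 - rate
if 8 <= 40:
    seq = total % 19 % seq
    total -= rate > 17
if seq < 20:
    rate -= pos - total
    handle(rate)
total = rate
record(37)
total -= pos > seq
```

total = total - (pos > seq)

Transformed code:
pos = []
for scale in total:
    if rate != scale:
        pos.append(rate)
if 4 < seq:
    seq = seq - (36 - rate)
if 8 <= 40:
    seq = total % 19 % seq
    total = total - (rate > 17)
if seq < 20:
    rate = rate - (pos - total)
    handle(rate)
total = rate
record(37)
total = total - (pos > seq)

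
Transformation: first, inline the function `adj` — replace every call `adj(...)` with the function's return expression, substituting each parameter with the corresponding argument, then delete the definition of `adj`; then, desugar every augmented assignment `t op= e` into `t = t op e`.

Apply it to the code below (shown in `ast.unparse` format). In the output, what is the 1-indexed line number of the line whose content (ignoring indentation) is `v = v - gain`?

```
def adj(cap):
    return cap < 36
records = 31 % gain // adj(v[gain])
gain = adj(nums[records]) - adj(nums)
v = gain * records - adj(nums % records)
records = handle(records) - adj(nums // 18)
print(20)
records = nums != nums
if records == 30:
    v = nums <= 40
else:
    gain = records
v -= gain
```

Transformed code:
records = 31 % gain // (v[gain] < 36)
gain = (nums[records] < 36) - (nums < 36)
v = gain * records - (nums % records < 36)
records = handle(records) - (nums // 18 < 36)
print(20)
records = nums != nums
if records == 30:
    v = nums <= 40
else:
    gain = records
v = v - gain

11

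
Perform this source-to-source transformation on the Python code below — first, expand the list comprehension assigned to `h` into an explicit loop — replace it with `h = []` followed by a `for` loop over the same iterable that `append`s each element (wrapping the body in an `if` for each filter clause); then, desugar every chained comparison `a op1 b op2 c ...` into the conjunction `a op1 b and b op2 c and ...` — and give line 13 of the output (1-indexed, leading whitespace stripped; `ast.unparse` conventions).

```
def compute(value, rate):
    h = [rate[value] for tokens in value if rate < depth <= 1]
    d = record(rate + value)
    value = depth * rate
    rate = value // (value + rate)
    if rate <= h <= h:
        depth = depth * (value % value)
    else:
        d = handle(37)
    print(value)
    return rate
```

print(value)

Transformed code:
def compute(value, rate):
    h = []
    for tokens in value:
        if rate < depth and depth <= 1:
            h.append(rate[value])
    d = record(rate + value)
    value = depth * rate
    rate = value // (value + rate)
    if rate <= h and h <= h:
        depth = depth * (value % value)
    else:
        d = handle(37)
    print(value)
    return rate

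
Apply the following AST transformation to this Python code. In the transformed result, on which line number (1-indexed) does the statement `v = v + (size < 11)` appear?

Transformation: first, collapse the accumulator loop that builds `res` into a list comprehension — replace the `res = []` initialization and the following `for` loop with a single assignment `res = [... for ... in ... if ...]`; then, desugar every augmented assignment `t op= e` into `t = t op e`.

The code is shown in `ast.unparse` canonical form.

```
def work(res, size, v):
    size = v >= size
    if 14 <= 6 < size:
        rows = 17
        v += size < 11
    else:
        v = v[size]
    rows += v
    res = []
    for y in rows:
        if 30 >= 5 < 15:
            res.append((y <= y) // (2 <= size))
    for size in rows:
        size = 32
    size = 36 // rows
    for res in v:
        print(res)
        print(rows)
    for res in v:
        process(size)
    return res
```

5

Transformed code:
def work(res, size, v):
    size = v >= size
    if 14 <= 6 < size:
        rows = 17
        v = v + (size < 11)
    else:
        v = v[size]
    rows = rows + v
    res = [(y <= y) // (2 <= size) for y in rows if 30 >= 5 < 15]
    for size in rows:
        size = 32
    size = 36 // rows
    for res in v:
        print(res)
        print(rows)
    for res in v:
        process(size)
    return res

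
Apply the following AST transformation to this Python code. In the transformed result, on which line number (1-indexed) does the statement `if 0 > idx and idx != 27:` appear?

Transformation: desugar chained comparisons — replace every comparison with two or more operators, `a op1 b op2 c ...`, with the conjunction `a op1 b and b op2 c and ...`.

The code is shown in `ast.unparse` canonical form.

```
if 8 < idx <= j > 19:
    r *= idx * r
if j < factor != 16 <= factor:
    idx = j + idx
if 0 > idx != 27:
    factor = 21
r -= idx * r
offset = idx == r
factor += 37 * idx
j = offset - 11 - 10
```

Transformed code:
if 8 < idx and idx <= j and (j > 19):
    r *= idx * r
if j < factor and factor != 16 and (16 <= factor):
    idx = j + idx
if 0 > idx and idx != 27:
    factor = 21
r -= idx * r
offset = idx == r
factor += 37 * idx
j = offset - 11 - 10

5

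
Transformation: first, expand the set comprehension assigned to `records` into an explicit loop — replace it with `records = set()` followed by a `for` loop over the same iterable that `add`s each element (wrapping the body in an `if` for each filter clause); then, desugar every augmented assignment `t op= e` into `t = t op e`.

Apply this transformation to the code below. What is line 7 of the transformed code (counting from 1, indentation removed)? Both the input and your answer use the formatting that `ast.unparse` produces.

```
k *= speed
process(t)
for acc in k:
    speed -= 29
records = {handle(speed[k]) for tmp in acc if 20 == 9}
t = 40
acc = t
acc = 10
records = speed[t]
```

Transformed code:
k = k * speed
process(t)
for acc in k:
    speed = speed - 29
records = set()
for tmp in acc:
    if 20 == 9:
        records.add(handle(speed[k]))
t = 40
acc = t
acc = 10
records = speed[t]

if 20 == 9:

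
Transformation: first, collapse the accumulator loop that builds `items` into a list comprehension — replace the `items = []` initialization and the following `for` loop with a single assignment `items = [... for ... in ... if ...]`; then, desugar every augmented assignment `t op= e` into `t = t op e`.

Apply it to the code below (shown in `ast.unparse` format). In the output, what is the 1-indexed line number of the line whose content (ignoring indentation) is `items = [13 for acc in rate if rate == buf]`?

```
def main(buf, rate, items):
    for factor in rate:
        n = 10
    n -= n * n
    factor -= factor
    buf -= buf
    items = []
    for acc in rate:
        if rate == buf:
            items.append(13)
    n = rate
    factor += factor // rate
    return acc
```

7

Transformed code:
def main(buf, rate, items):
    for factor in rate:
        n = 10
    n = n - n * n
    factor = factor - factor
    buf = buf - buf
    items = [13 for acc in rate if rate == buf]
    n = rate
    factor = factor + factor // rate
    return acc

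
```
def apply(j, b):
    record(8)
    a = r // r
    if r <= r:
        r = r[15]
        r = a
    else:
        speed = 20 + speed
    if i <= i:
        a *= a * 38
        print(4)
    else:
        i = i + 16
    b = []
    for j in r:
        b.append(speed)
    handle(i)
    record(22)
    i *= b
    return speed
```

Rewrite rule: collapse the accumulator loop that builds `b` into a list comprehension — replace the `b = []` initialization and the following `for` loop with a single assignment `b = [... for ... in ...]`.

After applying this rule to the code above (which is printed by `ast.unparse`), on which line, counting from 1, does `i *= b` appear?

Transformed code:
def apply(j, b):
    record(8)
    a = r // r
    if r <= r:
        r = r[15]
        r = a
    else:
        speed = 20 + speed
    if i <= i:
        a *= a * 38
        print(4)
    else:
        i = i + 16
    b = [speed for j in r]
    handle(i)
    record(22)
    i *= b
    return speed

17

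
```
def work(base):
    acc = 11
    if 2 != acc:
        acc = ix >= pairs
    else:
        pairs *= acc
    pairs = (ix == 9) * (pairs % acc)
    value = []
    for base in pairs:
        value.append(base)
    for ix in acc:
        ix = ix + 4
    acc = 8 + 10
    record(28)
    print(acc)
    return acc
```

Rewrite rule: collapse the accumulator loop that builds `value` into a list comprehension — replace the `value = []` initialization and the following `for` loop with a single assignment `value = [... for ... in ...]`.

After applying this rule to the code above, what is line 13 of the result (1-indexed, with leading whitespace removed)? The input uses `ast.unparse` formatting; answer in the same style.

print(acc)

Transformed code:
def work(base):
    acc = 11
    if 2 != acc:
        acc = ix >= pairs
    else:
        pairs *= acc
    pairs = (ix == 9) * (pairs % acc)
    value = [base for base in pairs]
    for ix in acc:
        ix = ix + 4
    acc = 8 + 10
    record(28)
    print(acc)
    return acc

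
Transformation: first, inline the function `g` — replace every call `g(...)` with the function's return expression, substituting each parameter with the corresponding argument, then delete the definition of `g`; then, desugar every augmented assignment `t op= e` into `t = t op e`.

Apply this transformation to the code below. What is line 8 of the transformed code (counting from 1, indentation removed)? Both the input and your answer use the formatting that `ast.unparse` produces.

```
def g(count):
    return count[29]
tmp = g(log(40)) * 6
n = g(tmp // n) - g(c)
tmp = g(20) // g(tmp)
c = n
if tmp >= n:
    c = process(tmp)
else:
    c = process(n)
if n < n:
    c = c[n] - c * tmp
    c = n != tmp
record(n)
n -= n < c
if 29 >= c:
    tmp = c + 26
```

c = process(n)

Transformed code:
tmp = log(40)[29] * 6
n = (tmp // n)[29] - c[29]
tmp = 20[29] // tmp[29]
c = n
if tmp >= n:
    c = process(tmp)
else:
    c = process(n)
if n < n:
    c = c[n] - c * tmp
    c = n != tmp
record(n)
n = n - (n < c)
if 29 >= c:
    tmp = c + 26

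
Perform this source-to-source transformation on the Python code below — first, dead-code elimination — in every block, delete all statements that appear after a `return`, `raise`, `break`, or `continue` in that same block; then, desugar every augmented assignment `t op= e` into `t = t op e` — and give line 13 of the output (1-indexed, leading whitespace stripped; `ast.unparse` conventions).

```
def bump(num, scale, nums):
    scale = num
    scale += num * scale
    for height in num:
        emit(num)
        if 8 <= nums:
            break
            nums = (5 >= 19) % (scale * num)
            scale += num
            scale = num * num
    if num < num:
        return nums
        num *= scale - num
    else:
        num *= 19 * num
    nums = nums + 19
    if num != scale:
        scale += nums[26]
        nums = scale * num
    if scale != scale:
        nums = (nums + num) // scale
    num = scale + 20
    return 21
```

Transformed code:
def bump(num, scale, nums):
    scale = num
    scale = scale + num * scale
    for height in num:
        emit(num)
        if 8 <= nums:
            break
    if num < num:
        return nums
    else:
        num = num * (19 * num)
    nums = nums + 19
    if num != scale:
        scale = scale + nums[26]
        nums = scale * num
    if scale != scale:
        nums = (nums + num) // scale
    num = scale + 20
    return 21

if num != scale:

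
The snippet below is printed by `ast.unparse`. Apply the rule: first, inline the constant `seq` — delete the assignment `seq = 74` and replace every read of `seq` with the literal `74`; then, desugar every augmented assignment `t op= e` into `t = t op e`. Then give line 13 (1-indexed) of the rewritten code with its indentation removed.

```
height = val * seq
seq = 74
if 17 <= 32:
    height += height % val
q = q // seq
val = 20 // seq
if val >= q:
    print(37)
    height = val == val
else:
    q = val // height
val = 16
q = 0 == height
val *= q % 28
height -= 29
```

val = val * (q % 28)

Transformed code:
height = val * 74
if 17 <= 32:
    height = height + height % val
q = q // 74
val = 20 // 74
if val >= q:
    print(37)
    height = val == val
else:
    q = val // height
val = 16
q = 0 == height
val = val * (q % 28)
height = height - 29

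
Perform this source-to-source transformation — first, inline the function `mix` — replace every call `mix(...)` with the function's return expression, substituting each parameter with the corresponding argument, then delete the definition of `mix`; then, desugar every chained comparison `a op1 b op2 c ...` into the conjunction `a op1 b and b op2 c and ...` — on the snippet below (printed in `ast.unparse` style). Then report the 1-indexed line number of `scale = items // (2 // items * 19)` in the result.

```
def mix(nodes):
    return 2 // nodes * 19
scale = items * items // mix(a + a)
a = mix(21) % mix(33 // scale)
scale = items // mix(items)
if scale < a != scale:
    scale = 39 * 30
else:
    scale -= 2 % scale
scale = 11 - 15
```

Transformed code:
scale = items * items // (2 // (a + a) * 19)
a = 2 // 21 * 19 % (2 // (33 // scale) * 19)
scale = items // (2 // items * 19)
if scale < a and a != scale:
    scale = 39 * 30
else:
    scale -= 2 % scale
scale = 11 - 15

3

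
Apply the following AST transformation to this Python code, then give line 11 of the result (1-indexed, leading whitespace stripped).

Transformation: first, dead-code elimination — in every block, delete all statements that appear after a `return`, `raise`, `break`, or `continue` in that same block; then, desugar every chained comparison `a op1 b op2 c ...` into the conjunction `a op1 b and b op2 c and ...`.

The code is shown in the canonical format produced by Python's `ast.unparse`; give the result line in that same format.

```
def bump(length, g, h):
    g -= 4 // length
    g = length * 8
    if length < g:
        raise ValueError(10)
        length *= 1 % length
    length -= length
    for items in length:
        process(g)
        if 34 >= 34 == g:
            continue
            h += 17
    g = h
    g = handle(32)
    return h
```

Transformed code:
def bump(length, g, h):
    g -= 4 // length
    g = length * 8
    if length < g:
        raise ValueError(10)
    length -= length
    for items in length:
        process(g)
        if 34 >= 34 and 34 == g:
            continue
    g = h
    g = handle(32)
    return h

g = h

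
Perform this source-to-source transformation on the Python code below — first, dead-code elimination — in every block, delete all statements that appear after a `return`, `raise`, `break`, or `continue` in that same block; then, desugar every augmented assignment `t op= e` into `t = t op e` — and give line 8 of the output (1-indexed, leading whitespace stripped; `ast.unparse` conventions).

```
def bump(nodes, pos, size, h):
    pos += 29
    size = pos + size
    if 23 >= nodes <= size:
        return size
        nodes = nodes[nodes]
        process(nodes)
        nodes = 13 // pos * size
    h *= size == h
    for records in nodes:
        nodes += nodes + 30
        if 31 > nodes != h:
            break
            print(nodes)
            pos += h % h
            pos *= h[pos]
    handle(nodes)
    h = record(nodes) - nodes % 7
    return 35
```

Transformed code:
def bump(nodes, pos, size, h):
    pos = pos + 29
    size = pos + size
    if 23 >= nodes <= size:
        return size
    h = h * (size == h)
    for records in nodes:
        nodes = nodes + (nodes + 30)
        if 31 > nodes != h:
            break
    handle(nodes)
    h = record(nodes) - nodes % 7
    return 35

nodes = nodes + (nodes + 30)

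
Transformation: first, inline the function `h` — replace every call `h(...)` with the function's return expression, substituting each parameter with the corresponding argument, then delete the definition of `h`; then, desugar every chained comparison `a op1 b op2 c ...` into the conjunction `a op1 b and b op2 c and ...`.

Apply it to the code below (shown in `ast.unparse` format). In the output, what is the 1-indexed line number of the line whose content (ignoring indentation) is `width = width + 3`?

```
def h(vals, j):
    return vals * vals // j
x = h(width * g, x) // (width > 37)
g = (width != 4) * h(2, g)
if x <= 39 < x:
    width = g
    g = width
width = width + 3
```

6

Transformed code:
x = width * g * (width * g) // x // (width > 37)
g = (width != 4) * (2 * 2 // g)
if x <= 39 and 39 < x:
    width = g
    g = width
width = width + 3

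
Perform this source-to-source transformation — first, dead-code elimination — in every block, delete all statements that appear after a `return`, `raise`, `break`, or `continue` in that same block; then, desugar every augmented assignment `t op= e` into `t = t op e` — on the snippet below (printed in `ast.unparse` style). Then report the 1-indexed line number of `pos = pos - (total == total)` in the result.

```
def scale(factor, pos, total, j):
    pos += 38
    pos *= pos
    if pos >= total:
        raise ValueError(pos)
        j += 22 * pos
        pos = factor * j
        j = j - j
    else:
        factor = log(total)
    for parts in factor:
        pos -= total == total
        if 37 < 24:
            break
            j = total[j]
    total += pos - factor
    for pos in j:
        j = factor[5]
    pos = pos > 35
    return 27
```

Transformed code:
def scale(factor, pos, total, j):
    pos = pos + 38
    pos = pos * pos
    if pos >= total:
        raise ValueError(pos)
    else:
        factor = log(total)
    for parts in factor:
        pos = pos - (total == total)
        if 37 < 24:
            break
    total = total + (pos - factor)
    for pos in j:
        j = factor[5]
    pos = pos > 35
    return 27

9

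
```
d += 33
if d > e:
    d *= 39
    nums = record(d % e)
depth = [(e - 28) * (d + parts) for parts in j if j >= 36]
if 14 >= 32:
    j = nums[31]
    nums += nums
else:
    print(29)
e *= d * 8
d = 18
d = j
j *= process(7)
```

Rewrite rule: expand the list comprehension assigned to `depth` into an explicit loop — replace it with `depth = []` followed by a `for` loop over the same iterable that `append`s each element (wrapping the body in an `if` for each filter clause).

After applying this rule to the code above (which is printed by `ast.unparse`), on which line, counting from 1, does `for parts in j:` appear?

6

Transformed code:
d += 33
if d > e:
    d *= 39
    nums = record(d % e)
depth = []
for parts in j:
    if j >= 36:
        depth.append((e - 28) * (d + parts))
if 14 >= 32:
    j = nums[31]
    nums += nums
else:
    print(29)
e *= d * 8
d = 18
d = j
j *= process(7)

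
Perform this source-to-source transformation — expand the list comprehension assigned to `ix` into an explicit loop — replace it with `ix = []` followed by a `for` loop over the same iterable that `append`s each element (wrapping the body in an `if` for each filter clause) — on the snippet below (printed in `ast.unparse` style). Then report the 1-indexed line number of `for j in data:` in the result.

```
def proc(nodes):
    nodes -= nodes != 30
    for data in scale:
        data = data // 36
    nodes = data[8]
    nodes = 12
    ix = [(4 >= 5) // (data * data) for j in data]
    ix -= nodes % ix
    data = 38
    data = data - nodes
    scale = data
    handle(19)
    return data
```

8

Transformed code:
def proc(nodes):
    nodes -= nodes != 30
    for data in scale:
        data = data // 36
    nodes = data[8]
    nodes = 12
    ix = []
    for j in data:
        ix.append((4 >= 5) // (data * data))
    ix -= nodes % ix
    data = 38
    data = data - nodes
    scale = data
    handle(19)
    return data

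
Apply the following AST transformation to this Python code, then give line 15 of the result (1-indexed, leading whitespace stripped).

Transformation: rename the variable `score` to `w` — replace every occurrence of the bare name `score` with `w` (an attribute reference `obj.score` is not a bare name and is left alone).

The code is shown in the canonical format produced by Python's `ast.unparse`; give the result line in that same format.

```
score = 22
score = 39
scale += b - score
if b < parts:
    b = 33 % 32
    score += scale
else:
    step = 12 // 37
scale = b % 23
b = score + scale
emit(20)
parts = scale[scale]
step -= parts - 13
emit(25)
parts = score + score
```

parts = w + w

Transformed code:
w = 22
w = 39
scale += b - w
if b < parts:
    b = 33 % 32
    w += scale
else:
    step = 12 // 37
scale = b % 23
b = w + scale
emit(20)
parts = scale[scale]
step -= parts - 13
emit(25)
parts = w + w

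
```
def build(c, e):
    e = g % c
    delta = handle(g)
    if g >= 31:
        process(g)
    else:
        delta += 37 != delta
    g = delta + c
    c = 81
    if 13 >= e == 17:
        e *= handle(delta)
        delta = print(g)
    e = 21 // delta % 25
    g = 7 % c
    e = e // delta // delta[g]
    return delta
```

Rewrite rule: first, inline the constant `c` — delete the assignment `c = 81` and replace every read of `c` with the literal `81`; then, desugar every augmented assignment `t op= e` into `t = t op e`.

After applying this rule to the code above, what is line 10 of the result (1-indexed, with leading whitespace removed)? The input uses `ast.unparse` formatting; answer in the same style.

e = e * handle(delta)

Transformed code:
def build(c, e):
    e = g % 81
    delta = handle(g)
    if g >= 31:
        process(g)
    else:
        delta = delta + (37 != delta)
    g = delta + 81
    if 13 >= e == 17:
        e = e * handle(delta)
        delta = print(g)
    e = 21 // delta % 25
    g = 7 % 81
    e = e // delta // delta[g]
    return delta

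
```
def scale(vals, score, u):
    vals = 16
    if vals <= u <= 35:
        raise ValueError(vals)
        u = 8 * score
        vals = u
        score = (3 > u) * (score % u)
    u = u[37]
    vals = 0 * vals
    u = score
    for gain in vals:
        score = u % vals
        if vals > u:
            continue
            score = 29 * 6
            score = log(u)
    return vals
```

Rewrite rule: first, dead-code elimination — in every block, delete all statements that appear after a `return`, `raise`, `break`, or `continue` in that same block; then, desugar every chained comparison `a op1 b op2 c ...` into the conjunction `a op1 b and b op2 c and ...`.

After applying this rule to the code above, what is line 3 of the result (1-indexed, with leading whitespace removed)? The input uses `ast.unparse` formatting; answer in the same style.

if vals <= u and u <= 35:

Transformed code:
def scale(vals, score, u):
    vals = 16
    if vals <= u and u <= 35:
        raise ValueError(vals)
    u = u[37]
    vals = 0 * vals
    u = score
    for gain in vals:
        score = u % vals
        if vals > u:
            continue
    return vals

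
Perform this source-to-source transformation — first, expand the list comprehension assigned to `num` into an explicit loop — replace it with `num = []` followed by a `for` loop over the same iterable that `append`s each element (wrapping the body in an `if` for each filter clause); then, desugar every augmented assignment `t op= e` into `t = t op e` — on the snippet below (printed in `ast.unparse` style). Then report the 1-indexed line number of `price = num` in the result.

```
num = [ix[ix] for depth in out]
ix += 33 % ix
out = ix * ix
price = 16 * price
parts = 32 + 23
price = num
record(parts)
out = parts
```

Transformed code:
num = []
for depth in out:
    num.append(ix[ix])
ix = ix + 33 % ix
out = ix * ix
price = 16 * price
parts = 32 + 23
price = num
record(parts)
out = parts

8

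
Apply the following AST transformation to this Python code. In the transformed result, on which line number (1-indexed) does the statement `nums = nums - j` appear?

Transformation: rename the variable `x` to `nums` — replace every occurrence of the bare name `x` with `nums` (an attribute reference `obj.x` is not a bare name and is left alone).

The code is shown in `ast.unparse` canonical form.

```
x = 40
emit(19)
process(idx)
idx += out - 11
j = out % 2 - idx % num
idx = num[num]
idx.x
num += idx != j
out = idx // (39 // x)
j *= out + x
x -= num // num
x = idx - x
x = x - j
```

13

Transformed code:
nums = 40
emit(19)
process(idx)
idx += out - 11
j = out % 2 - idx % num
idx = num[num]
idx.x
num += idx != j
out = idx // (39 // nums)
j *= out + nums
nums -= num // num
nums = idx - nums
nums = nums - j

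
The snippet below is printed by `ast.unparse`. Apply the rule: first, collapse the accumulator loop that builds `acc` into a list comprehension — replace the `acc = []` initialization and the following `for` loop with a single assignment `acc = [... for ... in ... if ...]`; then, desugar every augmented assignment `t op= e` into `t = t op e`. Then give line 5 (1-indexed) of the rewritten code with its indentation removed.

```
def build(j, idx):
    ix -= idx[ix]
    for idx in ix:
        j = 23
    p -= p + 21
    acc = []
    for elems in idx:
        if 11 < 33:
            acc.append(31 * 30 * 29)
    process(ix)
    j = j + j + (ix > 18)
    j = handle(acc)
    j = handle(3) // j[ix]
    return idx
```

p = p - (p + 21)

Transformed code:
def build(j, idx):
    ix = ix - idx[ix]
    for idx in ix:
        j = 23
    p = p - (p + 21)
    acc = [31 * 30 * 29 for elems in idx if 11 < 33]
    process(ix)
    j = j + j + (ix > 18)
    j = handle(acc)
    j = handle(3) // j[ix]
    return idx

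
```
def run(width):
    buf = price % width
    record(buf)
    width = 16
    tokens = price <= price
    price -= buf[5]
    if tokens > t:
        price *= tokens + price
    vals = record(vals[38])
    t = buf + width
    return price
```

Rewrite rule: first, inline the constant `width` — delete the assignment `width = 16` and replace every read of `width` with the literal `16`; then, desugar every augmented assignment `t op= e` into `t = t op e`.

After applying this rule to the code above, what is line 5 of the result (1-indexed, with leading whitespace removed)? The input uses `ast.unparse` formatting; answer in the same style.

Transformed code:
def run(width):
    buf = price % 16
    record(buf)
    tokens = price <= price
    price = price - buf[5]
    if tokens > t:
        price = price * (tokens + price)
    vals = record(vals[38])
    t = buf + 16
    return price

price = price - buf[5]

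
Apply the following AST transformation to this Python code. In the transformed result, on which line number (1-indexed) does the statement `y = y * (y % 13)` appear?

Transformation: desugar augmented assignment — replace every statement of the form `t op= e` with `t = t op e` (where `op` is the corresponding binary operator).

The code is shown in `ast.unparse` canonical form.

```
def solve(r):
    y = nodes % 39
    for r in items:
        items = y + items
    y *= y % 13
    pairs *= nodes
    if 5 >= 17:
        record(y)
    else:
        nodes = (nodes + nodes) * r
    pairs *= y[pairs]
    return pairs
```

5

Transformed code:
def solve(r):
    y = nodes % 39
    for r in items:
        items = y + items
    y = y * (y % 13)
    pairs = pairs * nodes
    if 5 >= 17:
        record(y)
    else:
        nodes = (nodes + nodes) * r
    pairs = pairs * y[pairs]
    return pairs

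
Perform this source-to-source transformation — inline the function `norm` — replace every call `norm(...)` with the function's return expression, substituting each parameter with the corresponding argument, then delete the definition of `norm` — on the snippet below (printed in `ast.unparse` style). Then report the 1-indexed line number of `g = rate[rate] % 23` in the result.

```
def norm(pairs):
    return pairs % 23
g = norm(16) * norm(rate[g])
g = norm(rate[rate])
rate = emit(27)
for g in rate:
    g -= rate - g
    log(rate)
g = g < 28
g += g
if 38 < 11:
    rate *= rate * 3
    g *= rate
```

Transformed code:
g = 16 % 23 * (rate[g] % 23)
g = rate[rate] % 23
rate = emit(27)
for g in rate:
    g -= rate - g
    log(rate)
g = g < 28
g += g
if 38 < 11:
    rate *= rate * 3
    g *= rate

2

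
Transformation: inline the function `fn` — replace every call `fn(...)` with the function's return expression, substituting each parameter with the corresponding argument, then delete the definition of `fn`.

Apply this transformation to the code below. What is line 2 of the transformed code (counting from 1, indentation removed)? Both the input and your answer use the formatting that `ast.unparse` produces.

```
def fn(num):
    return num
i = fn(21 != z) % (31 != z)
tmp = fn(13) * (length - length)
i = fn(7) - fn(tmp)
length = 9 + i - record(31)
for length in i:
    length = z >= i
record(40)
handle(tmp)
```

tmp = 13 * (length - length)

Transformed code:
i = (21 != z) % (31 != z)
tmp = 13 * (length - length)
i = 7 - tmp
length = 9 + i - record(31)
for length in i:
    length = z >= i
record(40)
handle(tmp)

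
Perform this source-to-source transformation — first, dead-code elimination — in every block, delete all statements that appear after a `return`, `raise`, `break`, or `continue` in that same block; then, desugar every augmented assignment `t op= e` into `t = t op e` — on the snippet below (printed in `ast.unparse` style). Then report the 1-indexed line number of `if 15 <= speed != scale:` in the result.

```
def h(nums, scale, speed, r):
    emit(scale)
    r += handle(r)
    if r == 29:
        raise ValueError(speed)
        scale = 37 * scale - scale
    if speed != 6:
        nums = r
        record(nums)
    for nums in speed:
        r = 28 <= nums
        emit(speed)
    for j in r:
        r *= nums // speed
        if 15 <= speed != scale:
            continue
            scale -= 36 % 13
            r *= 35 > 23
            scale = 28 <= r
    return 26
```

Transformed code:
def h(nums, scale, speed, r):
    emit(scale)
    r = r + handle(r)
    if r == 29:
        raise ValueError(speed)
    if speed != 6:
        nums = r
        record(nums)
    for nums in speed:
        r = 28 <= nums
        emit(speed)
    for j in r:
        r = r * (nums // speed)
        if 15 <= speed != scale:
            continue
    return 26

14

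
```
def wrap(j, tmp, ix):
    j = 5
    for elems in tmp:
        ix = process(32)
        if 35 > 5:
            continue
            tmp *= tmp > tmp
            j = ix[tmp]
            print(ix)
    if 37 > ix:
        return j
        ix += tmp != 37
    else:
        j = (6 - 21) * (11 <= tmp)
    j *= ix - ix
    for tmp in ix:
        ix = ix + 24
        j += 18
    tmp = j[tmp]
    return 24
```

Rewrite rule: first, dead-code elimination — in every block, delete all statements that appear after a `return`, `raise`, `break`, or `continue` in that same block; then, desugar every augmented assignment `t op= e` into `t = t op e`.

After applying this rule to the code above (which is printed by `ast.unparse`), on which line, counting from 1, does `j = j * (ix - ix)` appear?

11

Transformed code:
def wrap(j, tmp, ix):
    j = 5
    for elems in tmp:
        ix = process(32)
        if 35 > 5:
            continue
    if 37 > ix:
        return j
    else:
        j = (6 - 21) * (11 <= tmp)
    j = j * (ix - ix)
    for tmp in ix:
        ix = ix + 24
        j = j + 18
    tmp = j[tmp]
    return 24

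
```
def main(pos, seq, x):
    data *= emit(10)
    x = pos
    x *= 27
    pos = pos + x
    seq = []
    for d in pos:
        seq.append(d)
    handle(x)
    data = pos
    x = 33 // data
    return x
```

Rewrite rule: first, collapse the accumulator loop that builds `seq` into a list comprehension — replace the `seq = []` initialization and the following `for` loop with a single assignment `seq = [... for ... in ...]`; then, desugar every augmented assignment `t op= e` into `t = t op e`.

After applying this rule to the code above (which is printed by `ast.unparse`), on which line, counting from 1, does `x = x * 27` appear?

4

Transformed code:
def main(pos, seq, x):
    data = data * emit(10)
    x = pos
    x = x * 27
    pos = pos + x
    seq = [d for d in pos]
    handle(x)
    data = pos
    x = 33 // data
    return x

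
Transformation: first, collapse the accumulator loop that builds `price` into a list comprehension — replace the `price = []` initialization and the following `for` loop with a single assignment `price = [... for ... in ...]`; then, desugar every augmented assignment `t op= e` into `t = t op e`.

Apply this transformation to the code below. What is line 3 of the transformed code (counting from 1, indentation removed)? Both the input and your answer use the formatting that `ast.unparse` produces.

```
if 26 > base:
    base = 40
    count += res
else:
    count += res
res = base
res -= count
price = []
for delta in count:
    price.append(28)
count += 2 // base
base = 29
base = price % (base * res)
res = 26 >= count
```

Transformed code:
if 26 > base:
    base = 40
    count = count + res
else:
    count = count + res
res = base
res = res - count
price = [28 for delta in count]
count = count + 2 // base
base = 29
base = price % (base * res)
res = 26 >= count

count = count + res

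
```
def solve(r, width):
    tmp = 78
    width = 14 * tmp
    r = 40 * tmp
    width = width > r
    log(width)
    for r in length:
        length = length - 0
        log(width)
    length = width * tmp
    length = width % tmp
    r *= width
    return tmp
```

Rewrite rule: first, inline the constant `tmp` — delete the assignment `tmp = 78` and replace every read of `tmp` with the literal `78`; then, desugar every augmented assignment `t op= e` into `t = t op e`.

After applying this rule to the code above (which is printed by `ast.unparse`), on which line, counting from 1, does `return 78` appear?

Transformed code:
def solve(r, width):
    width = 14 * 78
    r = 40 * 78
    width = width > r
    log(width)
    for r in length:
        length = length - 0
        log(width)
    length = width * 78
    length = width % 78
    r = r * width
    return 78

12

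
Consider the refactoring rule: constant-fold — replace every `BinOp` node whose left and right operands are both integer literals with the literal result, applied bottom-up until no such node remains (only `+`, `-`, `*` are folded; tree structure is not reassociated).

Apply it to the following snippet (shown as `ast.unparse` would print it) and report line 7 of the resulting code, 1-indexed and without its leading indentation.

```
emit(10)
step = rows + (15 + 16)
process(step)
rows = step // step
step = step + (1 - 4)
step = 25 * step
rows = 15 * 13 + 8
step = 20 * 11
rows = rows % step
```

rows = 203

Transformed code:
emit(10)
step = rows + 31
process(step)
rows = step // step
step = step + -3
step = 25 * step
rows = 203
step = 220
rows = rows % step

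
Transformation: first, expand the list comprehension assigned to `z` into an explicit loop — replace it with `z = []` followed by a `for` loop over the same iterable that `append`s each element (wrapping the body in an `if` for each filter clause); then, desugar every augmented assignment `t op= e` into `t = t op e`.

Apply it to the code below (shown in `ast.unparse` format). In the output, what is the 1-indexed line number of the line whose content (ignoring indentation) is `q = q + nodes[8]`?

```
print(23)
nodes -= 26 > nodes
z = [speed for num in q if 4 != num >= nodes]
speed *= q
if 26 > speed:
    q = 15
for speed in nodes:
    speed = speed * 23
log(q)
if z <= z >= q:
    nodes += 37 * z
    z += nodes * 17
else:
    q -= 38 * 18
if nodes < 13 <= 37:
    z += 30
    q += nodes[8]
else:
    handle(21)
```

Transformed code:
print(23)
nodes = nodes - (26 > nodes)
z = []
for num in q:
    if 4 != num >= nodes:
        z.append(speed)
speed = speed * q
if 26 > speed:
    q = 15
for speed in nodes:
    speed = speed * 23
log(q)
if z <= z >= q:
    nodes = nodes + 37 * z
    z = z + nodes * 17
else:
    q = q - 38 * 18
if nodes < 13 <= 37:
    z = z + 30
    q = q + nodes[8]
else:
    handle(21)

20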